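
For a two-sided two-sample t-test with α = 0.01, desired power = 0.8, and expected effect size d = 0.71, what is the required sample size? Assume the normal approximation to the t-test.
n = 47 per group

Sample size formula (two-sample t-test, normal approximation):
n = 2 · ((z_{α/2} + z_β) / d)²

z_{α/2} = 2.576 (for α = 0.01, two-sided)
z_β = 0.842 (for power = 0.8)
d = 0.71

n = 2 · ((2.576 + 0.842) / 0.71)²
n = 2 · (4.814)²
n ≈ 46.35
Round up to the next whole number: n = 47 per group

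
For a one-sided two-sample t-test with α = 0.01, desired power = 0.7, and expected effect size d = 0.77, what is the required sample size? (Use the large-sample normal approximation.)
n = 28 per group

Sample size formula (two-sample t-test, normal approximation):
n = 2 · ((z_α + z_β) / d)²

z_α = 2.326 (for α = 0.01, one-sided)
z_β = 0.524 (for power = 0.7)
d = 0.77

n = 2 · ((2.326 + 0.524) / 0.77)²
n = 2 · (3.701)²
n ≈ 27.39
Round up to the next whole number: n = 28 per group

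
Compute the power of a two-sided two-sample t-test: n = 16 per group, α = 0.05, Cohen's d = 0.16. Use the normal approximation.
Power ≈ 0.07

Power calculation (two-sample t-test, normal approximation):
z_β = d · √(n/2) - z_{α/2}
z_β = 0.16 · √(16/2) - 1.960
z_β = 0.16 · 2.828 - 1.960
z_β = -1.507

Power = Φ(z_β) = Φ(-1.507) ≈ 0.066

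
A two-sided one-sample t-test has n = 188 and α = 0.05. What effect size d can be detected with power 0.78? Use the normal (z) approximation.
d ≈ 0.20

Minimum detectable effect (one-sample t-test, normal approximation):
d = (z_{α/2} + z_β) / √n
d = (1.960 + 0.772) / √188
d = 2.732 / 13.711
d ≈ 0.20

By Cohen's convention (0.2 small / 0.5 medium / 0.8 large): small effect.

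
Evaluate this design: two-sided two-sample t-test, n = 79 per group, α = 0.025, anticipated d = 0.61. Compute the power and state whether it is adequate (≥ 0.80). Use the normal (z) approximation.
Power ≈ 0.94; the study is adequately powered (power ≥ 0.80)

Power calculation (two-sample t-test, normal approximation):
z_β = d · √(n/2) - z_{α/2}
z_β = 0.61 · √(79/2) - 2.241
z_β = 0.61 · 6.285 - 2.241
z_β = 1.592

Power = Φ(z_β) = Φ(1.592) ≈ 0.944

Effect size d = 0.61 is medium by Cohen's convention (0.2/0.5/0.8).

Threshold: power ≥ 0.80 is conventionally adequate.
Power ≈ 0.94 → the study is adequately powered (power ≥ 0.80).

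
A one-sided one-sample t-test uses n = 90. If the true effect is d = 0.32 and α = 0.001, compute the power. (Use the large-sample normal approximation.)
Power ≈ 0.48

Power calculation (one-sample t-test, normal approximation):
z_β = d · √n - z_α
z_β = 0.32 · √90 - 3.090
z_β = 0.32 · 9.487 - 3.090
z_β = -0.054

Power = Φ(z_β) = Φ(-0.054) ≈ 0.478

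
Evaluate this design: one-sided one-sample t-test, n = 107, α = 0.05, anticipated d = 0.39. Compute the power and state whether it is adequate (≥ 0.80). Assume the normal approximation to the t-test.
Power ≈ 0.99; the study is adequately powered (power ≥ 0.80)

Power calculation (one-sample t-test, normal approximation):
z_β = d · √n - z_α
z_β = 0.39 · √107 - 1.645
z_β = 0.39 · 10.344 - 1.645
z_β = 2.389

Power = Φ(z_β) = Φ(2.389) ≈ 0.992

Effect size d = 0.39 is small by Cohen's convention (0.2/0.5/0.8).

Threshold: power ≥ 0.80 is conventionally adequate.
Power ≈ 0.99 → the study is adequately powered (power ≥ 0.80).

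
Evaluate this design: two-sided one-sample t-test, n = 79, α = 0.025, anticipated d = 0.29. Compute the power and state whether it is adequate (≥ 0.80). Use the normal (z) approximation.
Power ≈ 0.63; the study is underpowered (power < 0.80)

Power calculation (one-sample t-test, normal approximation):
z_β = d · √n - z_{α/2}
z_β = 0.29 · √79 - 2.241
z_β = 0.29 · 8.888 - 2.241
z_β = 0.336

Power = Φ(z_β) = Φ(0.336) ≈ 0.632

Effect size d = 0.29 is small by Cohen's convention (0.2/0.5/0.8).

Threshold: power ≥ 0.80 is conventionally adequate.
Power ≈ 0.63 → the study is underpowered (power < 0.80).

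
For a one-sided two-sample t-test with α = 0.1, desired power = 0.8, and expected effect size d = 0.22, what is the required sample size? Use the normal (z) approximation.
n = 187 per group

Sample size formula (two-sample t-test, normal approximation):
n = 2 · ((z_α + z_β) / d)²

z_α = 1.282 (for α = 0.1, one-sided)
z_β = 0.842 (for power = 0.8)
d = 0.22

n = 2 · ((1.282 + 0.842) / 0.22)²
n = 2 · (9.655)²
n ≈ 186.44
Round up to the next whole number: n = 187 per group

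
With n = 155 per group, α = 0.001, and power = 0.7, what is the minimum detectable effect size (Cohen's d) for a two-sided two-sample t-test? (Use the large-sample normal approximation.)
d ≈ 0.43

Minimum detectable effect (two-sample t-test, normal approximation):
d = (z_{α/2} + z_β) / √(n/2)
d = (3.291 + 0.524) / √(155/2)
d = 3.815 / 8.803
d ≈ 0.43

By Cohen's convention (0.2 small / 0.5 medium / 0.8 large): small effect.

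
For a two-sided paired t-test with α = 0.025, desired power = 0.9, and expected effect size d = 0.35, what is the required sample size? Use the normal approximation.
n = 102 pairs

Sample size formula (paired t-test, normal approximation):
n = ((z_{α/2} + z_β) / d)²

z_{α/2} = 2.241 (for α = 0.025, two-sided)
z_β = 1.282 (for power = 0.9)
d = 0.35

n = ((2.241 + 1.282) / 0.35)²
n = (10.066)²
n ≈ 101.32
Round up to the next whole number: n = 102 pairs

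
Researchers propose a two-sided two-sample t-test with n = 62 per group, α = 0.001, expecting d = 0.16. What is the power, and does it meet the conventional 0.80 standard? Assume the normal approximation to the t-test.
Power ≈ 0.01; the study is underpowered (power < 0.80)

Power calculation (two-sample t-test, normal approximation):
z_β = d · √(n/2) - z_{α/2}
z_β = 0.16 · √(62/2) - 3.291
z_β = 0.16 · 5.568 - 3.291
z_β = -2.400

Power = Φ(z_β) = Φ(-2.400) ≈ 0.008

Effect size d = 0.16 is very small by Cohen's convention (0.2/0.5/0.8).

Threshold: power ≥ 0.80 is conventionally adequate.
Power ≈ 0.01 → the study is underpowered (power < 0.80).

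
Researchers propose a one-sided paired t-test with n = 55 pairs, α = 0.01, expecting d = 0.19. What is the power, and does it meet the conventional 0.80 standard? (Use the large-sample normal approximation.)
Power ≈ 0.18; the study is underpowered (power < 0.80)

Power calculation (paired t-test, normal approximation):
z_β = d · √n - z_α
z_β = 0.19 · √55 - 2.326
z_β = 0.19 · 7.416 - 2.326
z_β = -0.917

Power = Φ(z_β) = Φ(-0.917) ≈ 0.180

Effect size d = 0.19 is very small by Cohen's convention (0.2/0.5/0.8).

Threshold: power ≥ 0.80 is conventionally adequate.
Power ≈ 0.18 → the study is underpowered (power < 0.80).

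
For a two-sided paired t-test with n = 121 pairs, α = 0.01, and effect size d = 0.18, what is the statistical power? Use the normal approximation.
Power ≈ 0.28

Power calculation (paired t-test, normal approximation):
z_β = d · √n - z_{α/2}
z_β = 0.18 · √121 - 2.576
z_β = 0.18 · 11.000 - 2.576
z_β = -0.596

Power = Φ(z_β) = Φ(-0.596) ≈ 0.276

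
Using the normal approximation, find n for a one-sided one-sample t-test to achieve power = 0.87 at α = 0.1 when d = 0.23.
n = 110

Sample size formula (one-sample t-test, normal approximation):
n = ((z_α + z_β) / d)²

z_α = 1.282 (for α = 0.1, one-sided)
z_β = 1.126 (for power = 0.87)
d = 0.23

n = ((1.282 + 1.126) / 0.23)²
n = (10.470)²
n ≈ 109.62
Round up to the next whole number: n = 110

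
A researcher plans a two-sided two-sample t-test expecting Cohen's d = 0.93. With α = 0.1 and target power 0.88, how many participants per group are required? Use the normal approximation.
n = 19 per group

Sample size formula (two-sample t-test, normal approximation):
n = 2 · ((z_{α/2} + z_β) / d)²

z_{α/2} = 1.645 (for α = 0.1, two-sided)
z_β = 1.175 (for power = 0.88)
d = 0.93

n = 2 · ((1.645 + 1.175) / 0.93)²
n = 2 · (3.032)²
n ≈ 18.39
Round up to the next whole number: n = 19 per group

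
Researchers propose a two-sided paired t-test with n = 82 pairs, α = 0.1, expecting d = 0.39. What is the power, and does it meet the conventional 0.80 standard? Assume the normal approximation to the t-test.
Power ≈ 0.97; the study is adequately powered (power ≥ 0.80)

Power calculation (paired t-test, normal approximation):
z_β = d · √n - z_{α/2}
z_β = 0.39 · √82 - 1.645
z_β = 0.39 · 9.055 - 1.645
z_β = 1.887

Power = Φ(z_β) = Φ(1.887) ≈ 0.970

Effect size d = 0.39 is small by Cohen's convention (0.2/0.5/0.8).

Threshold: power ≥ 0.80 is conventionally adequate.
Power ≈ 0.97 → the study is adequately powered (power ≥ 0.80).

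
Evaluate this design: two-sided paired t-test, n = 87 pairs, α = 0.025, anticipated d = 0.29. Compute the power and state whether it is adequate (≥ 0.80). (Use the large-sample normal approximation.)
Power ≈ 0.68; the study is underpowered (power < 0.80)

Power calculation (paired t-test, normal approximation):
z_β = d · √n - z_{α/2}
z_β = 0.29 · √87 - 2.241
z_β = 0.29 · 9.327 - 2.241
z_β = 0.464

Power = Φ(z_β) = Φ(0.464) ≈ 0.679

Effect size d = 0.29 is small by Cohen's convention (0.2/0.5/0.8).

Threshold: power ≥ 0.80 is conventionally adequate.
Power ≈ 0.68 → the study is underpowered (power < 0.80).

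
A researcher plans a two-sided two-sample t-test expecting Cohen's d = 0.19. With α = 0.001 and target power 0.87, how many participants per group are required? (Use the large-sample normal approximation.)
n = 1081 per group

Sample size formula (two-sample t-test, normal approximation):
n = 2 · ((z_{α/2} + z_β) / d)²

z_{α/2} = 3.291 (for α = 0.001, two-sided)
z_β = 1.126 (for power = 0.87)
d = 0.19

n = 2 · ((3.291 + 1.126) / 0.19)²
n = 2 · (23.247)²
n ≈ 1080.85
Round up to the next whole number: n = 1081 per group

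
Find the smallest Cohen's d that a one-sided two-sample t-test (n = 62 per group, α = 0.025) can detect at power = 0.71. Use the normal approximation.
d ≈ 0.45

Minimum detectable effect (two-sample t-test, normal approximation):
d = (z_α + z_β) / √(n/2)
d = (1.960 + 0.553) / √(62/2)
d = 2.513 / 5.568
d ≈ 0.45

By Cohen's convention (0.2 small / 0.5 medium / 0.8 large): small effect.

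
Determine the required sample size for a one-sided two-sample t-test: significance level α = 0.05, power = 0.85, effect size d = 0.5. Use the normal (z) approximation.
n = 58 per group

Sample size formula (two-sample t-test, normal approximation):
n = 2 · ((z_α + z_β) / d)²

z_α = 1.645 (for α = 0.05, one-sided)
z_β = 1.036 (for power = 0.85)
d = 0.5

n = 2 · ((1.645 + 1.036) / 0.5)²
n = 2 · (5.362)²
n ≈ 57.50
Round up to the next whole number: n = 58 per group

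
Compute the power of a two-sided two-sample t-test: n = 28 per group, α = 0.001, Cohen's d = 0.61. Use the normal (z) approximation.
Power ≈ 0.16

Power calculation (two-sample t-test, normal approximation):
z_β = d · √(n/2) - z_{α/2}
z_β = 0.61 · √(28/2) - 3.291
z_β = 0.61 · 3.742 - 3.291
z_β = -1.008

Power = Φ(z_β) = Φ(-1.008) ≈ 0.157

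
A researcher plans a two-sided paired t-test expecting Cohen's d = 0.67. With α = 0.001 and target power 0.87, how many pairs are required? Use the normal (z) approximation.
n = 44 pairs

Sample size formula (paired t-test, normal approximation):
n = ((z_{α/2} + z_β) / d)²

z_{α/2} = 3.291 (for α = 0.001, two-sided)
z_β = 1.126 (for power = 0.87)
d = 0.67

n = ((3.291 + 1.126) / 0.67)²
n = (6.593)²
n ≈ 43.47
Round up to the next whole number: n = 44 pairs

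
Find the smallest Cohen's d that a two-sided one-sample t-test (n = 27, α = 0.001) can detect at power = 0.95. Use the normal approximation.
d ≈ 0.95

Minimum detectable effect (one-sample t-test, normal approximation):
d = (z_{α/2} + z_β) / √n
d = (3.291 + 1.645) / √27
d = 4.935 / 5.196
d ≈ 0.95

By Cohen's convention (0.2 small / 0.5 medium / 0.8 large): large effect.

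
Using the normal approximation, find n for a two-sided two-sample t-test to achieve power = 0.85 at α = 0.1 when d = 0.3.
n = 160 per group

Sample size formula (two-sample t-test, normal approximation):
n = 2 · ((z_{α/2} + z_β) / d)²

z_{α/2} = 1.645 (for α = 0.1, two-sided)
z_β = 1.036 (for power = 0.85)
d = 0.3

n = 2 · ((1.645 + 1.036) / 0.3)²
n = 2 · (8.937)²
n ≈ 159.74
Round up to the next whole number: n = 160 per group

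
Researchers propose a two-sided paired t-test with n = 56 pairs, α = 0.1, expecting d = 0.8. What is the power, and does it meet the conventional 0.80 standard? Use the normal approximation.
Power ≈ 1.00; the study is adequately powered (power ≥ 0.80)

Power calculation (paired t-test, normal approximation):
z_β = d · √n - z_{α/2}
z_β = 0.8 · √56 - 1.645
z_β = 0.8 · 7.483 - 1.645
z_β = 4.342

Power = Φ(z_β) = Φ(4.342) ≈ 1.000

Effect size d = 0.8 is large by Cohen's convention (0.2/0.5/0.8).

Threshold: power ≥ 0.80 is conventionally adequate.
Power ≈ 1.00 → the study is adequately powered (power ≥ 0.80).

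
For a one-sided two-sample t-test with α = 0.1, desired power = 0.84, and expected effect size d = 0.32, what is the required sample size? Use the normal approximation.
n = 102 per group

Sample size formula (two-sample t-test, normal approximation):
n = 2 · ((z_α + z_β) / d)²

z_α = 1.282 (for α = 0.1, one-sided)
z_β = 0.994 (for power = 0.84)
d = 0.32

n = 2 · ((1.282 + 0.994) / 0.32)²
n = 2 · (7.113)²
n ≈ 101.19
Round up to the next whole number: n = 102 per group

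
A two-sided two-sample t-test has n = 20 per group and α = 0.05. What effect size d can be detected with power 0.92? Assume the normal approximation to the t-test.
d ≈ 1.06

Minimum detectable effect (two-sample t-test, normal approximation):
d = (z_{α/2} + z_β) / √(n/2)
d = (1.960 + 1.405) / √(20/2)
d = 3.365 / 3.162
d ≈ 1.06

By Cohen's convention (0.2 small / 0.5 medium / 0.8 large): large effect.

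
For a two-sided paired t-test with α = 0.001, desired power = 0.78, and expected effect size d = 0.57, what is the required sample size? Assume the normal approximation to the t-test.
n = 51 pairs

Sample size formula (paired t-test, normal approximation):
n = ((z_{α/2} + z_β) / d)²

z_{α/2} = 3.291 (for α = 0.001, two-sided)
z_β = 0.772 (for power = 0.78)
d = 0.57

n = ((3.291 + 0.772) / 0.57)²
n = (7.128)²
n ≈ 50.81
Round up to the next whole number: n = 51 pairs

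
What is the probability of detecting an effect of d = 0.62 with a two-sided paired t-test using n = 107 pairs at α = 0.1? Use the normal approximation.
Power ≈ 1.00

Power calculation (paired t-test, normal approximation):
z_β = d · √n - z_{α/2}
z_β = 0.62 · √107 - 1.645
z_β = 0.62 · 10.344 - 1.645
z_β = 4.768

Power = Φ(z_β) = Φ(4.768) ≈ 1.000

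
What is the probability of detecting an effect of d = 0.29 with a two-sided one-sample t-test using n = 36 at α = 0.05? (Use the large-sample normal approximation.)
Power ≈ 0.41

Power calculation (one-sample t-test, normal approximation):
z_β = d · √n - z_{α/2}
z_β = 0.29 · √36 - 1.960
z_β = 0.29 · 6.000 - 1.960
z_β = -0.220

Power = Φ(z_β) = Φ(-0.220) ≈ 0.413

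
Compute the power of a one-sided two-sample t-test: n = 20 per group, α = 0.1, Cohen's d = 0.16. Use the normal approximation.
Power ≈ 0.22

Power calculation (two-sample t-test, normal approximation):
z_β = d · √(n/2) - z_α
z_β = 0.16 · √(20/2) - 1.282
z_β = 0.16 · 3.162 - 1.282
z_β = -0.776

Power = Φ(z_β) = Φ(-0.776) ≈ 0.219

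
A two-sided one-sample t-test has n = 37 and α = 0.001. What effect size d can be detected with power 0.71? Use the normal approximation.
d ≈ 0.63

Minimum detectable effect (one-sample t-test, normal approximation):
d = (z_{α/2} + z_β) / √n
d = (3.291 + 0.553) / √37
d = 3.844 / 6.083
d ≈ 0.63

By Cohen's convention (0.2 small / 0.5 medium / 0.8 large): medium effect.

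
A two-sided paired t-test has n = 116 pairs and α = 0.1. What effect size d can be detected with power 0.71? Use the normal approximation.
d ≈ 0.20

Minimum detectable effect (paired t-test, normal approximation):
d = (z_{α/2} + z_β) / √n
d = (1.645 + 0.553) / √116
d = 2.198 / 10.770
d ≈ 0.20

By Cohen's convention (0.2 small / 0.5 medium / 0.8 large): small effect.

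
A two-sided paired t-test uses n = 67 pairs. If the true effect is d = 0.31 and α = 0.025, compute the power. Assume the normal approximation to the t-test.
Power ≈ 0.62

Power calculation (paired t-test, normal approximation):
z_β = d · √n - z_{α/2}
z_β = 0.31 · √67 - 2.241
z_β = 0.31 · 8.185 - 2.241
z_β = 0.296

Power = Φ(z_β) = Φ(0.296) ≈ 0.616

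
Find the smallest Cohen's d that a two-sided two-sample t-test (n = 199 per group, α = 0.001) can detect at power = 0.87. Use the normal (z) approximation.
d ≈ 0.44

Minimum detectable effect (two-sample t-test, normal approximation):
d = (z_{α/2} + z_β) / √(n/2)
d = (3.291 + 1.126) / √(199/2)
d = 4.417 / 9.975
d ≈ 0.44

By Cohen's convention (0.2 small / 0.5 medium / 0.8 large): small effect.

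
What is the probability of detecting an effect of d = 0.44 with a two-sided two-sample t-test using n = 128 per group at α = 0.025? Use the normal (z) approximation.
Power ≈ 0.90

Power calculation (two-sample t-test, normal approximation):
z_β = d · √(n/2) - z_{α/2}
z_β = 0.44 · √(128/2) - 2.241
z_β = 0.44 · 8.000 - 2.241
z_β = 1.279

Power = Φ(z_β) = Φ(1.279) ≈ 0.899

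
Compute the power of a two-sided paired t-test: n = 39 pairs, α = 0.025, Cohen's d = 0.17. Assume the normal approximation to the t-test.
Power ≈ 0.12

Power calculation (paired t-test, normal approximation):
z_β = d · √n - z_{α/2}
z_β = 0.17 · √39 - 2.241
z_β = 0.17 · 6.245 - 2.241
z_β = -1.180

Power = Φ(z_β) = Φ(-1.180) ≈ 0.119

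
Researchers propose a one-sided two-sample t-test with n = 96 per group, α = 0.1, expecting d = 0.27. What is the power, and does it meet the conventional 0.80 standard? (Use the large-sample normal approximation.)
Power ≈ 0.72; the study is underpowered (power < 0.80)

Power calculation (two-sample t-test, normal approximation):
z_β = d · √(n/2) - z_α
z_β = 0.27 · √(96/2) - 1.282
z_β = 0.27 · 6.928 - 1.282
z_β = 0.589

Power = Φ(z_β) = Φ(0.589) ≈ 0.722

Effect size d = 0.27 is small by Cohen's convention (0.2/0.5/0.8).

Threshold: power ≥ 0.80 is conventionally adequate.
Power ≈ 0.72 → the study is underpowered (power < 0.80).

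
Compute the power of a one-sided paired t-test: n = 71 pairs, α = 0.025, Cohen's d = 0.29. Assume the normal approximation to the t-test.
Power ≈ 0.69

Power calculation (paired t-test, normal approximation):
z_β = d · √n - z_α
z_β = 0.29 · √71 - 1.960
z_β = 0.29 · 8.426 - 1.960
z_β = 0.484

Power = Φ(z_β) = Φ(0.484) ≈ 0.686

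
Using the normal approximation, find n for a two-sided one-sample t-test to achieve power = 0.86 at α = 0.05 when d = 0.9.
n = 12

Sample size formula (one-sample t-test, normal approximation):
n = ((z_{α/2} + z_β) / d)²

z_{α/2} = 1.960 (for α = 0.05, two-sided)
z_β = 1.080 (for power = 0.86)
d = 0.9

n = ((1.960 + 1.080) / 0.9)²
n = (3.378)²
n ≈ 11.41
Round up to the next whole number: n = 12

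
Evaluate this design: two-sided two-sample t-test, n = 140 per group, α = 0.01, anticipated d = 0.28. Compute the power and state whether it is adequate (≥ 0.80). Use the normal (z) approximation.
Power ≈ 0.41; the study is underpowered (power < 0.80)

Power calculation (two-sample t-test, normal approximation):
z_β = d · √(n/2) - z_{α/2}
z_β = 0.28 · √(140/2) - 2.576
z_β = 0.28 · 8.367 - 2.576
z_β = -0.233

Power = Φ(z_β) = Φ(-0.233) ≈ 0.408

Effect size d = 0.28 is small by Cohen's convention (0.2/0.5/0.8).

Threshold: power ≥ 0.80 is conventionally adequate.
Power ≈ 0.41 → the study is underpowered (power < 0.80).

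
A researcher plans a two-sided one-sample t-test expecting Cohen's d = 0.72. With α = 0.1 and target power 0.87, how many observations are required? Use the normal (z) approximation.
n = 15

Sample size formula (one-sample t-test, normal approximation):
n = ((z_{α/2} + z_β) / d)²

z_{α/2} = 1.645 (for α = 0.1, two-sided)
z_β = 1.126 (for power = 0.87)
d = 0.72

n = ((1.645 + 1.126) / 0.72)²
n = (3.849)²
n ≈ 14.81
Round up to the next whole number: n = 15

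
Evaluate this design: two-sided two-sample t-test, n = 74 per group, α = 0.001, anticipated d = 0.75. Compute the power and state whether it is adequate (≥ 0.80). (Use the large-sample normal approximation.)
Power ≈ 0.90; the study is adequately powered (power ≥ 0.80)

Power calculation (two-sample t-test, normal approximation):
z_β = d · √(n/2) - z_{α/2}
z_β = 0.75 · √(74/2) - 3.291
z_β = 0.75 · 6.083 - 3.291
z_β = 1.272

Power = Φ(z_β) = Φ(1.272) ≈ 0.898

Effect size d = 0.75 is medium by Cohen's convention (0.2/0.5/0.8).

Threshold: power ≥ 0.80 is conventionally adequate.
Power ≈ 0.90 → the study is adequately powered (power ≥ 0.80).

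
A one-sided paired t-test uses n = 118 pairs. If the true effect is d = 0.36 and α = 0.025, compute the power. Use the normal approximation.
Power ≈ 0.97

Power calculation (paired t-test, normal approximation):
z_β = d · √n - z_α
z_β = 0.36 · √118 - 1.960
z_β = 0.36 · 10.863 - 1.960
z_β = 1.951

Power = Φ(z_β) = Φ(1.951) ≈ 0.974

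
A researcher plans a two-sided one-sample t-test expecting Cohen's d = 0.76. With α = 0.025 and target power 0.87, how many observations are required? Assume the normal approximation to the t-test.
n = 20

Sample size formula (one-sample t-test, normal approximation):
n = ((z_{α/2} + z_β) / d)²

z_{α/2} = 2.241 (for α = 0.025, two-sided)
z_β = 1.126 (for power = 0.87)
d = 0.76

n = ((2.241 + 1.126) / 0.76)²
n = (4.430)²
n ≈ 19.62
Round up to the next whole number: n = 20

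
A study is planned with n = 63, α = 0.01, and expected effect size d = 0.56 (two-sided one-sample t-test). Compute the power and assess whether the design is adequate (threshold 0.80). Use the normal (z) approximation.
Power ≈ 0.97; the study is adequately powered (power ≥ 0.80)

Power calculation (one-sample t-test, normal approximation):
z_β = d · √n - z_{α/2}
z_β = 0.56 · √63 - 2.576
z_β = 0.56 · 7.937 - 2.576
z_β = 1.869

Power = Φ(z_β) = Φ(1.869) ≈ 0.969

Effect size d = 0.56 is medium by Cohen's convention (0.2/0.5/0.8).

Threshold: power ≥ 0.80 is conventionally adequate.
Power ≈ 0.97 → the study is adequately powered (power ≥ 0.80).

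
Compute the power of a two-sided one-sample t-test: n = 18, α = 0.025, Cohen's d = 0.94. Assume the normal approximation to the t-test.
Power ≈ 0.96

Power calculation (one-sample t-test, normal approximation):
z_β = d · √n - z_{α/2}
z_β = 0.94 · √18 - 2.241
z_β = 0.94 · 4.243 - 2.241
z_β = 1.747

Power = Φ(z_β) = Φ(1.747) ≈ 0.960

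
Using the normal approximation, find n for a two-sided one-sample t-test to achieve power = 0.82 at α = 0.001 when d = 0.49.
n = 74

Sample size formula (one-sample t-test, normal approximation):
n = ((z_{α/2} + z_β) / d)²

z_{α/2} = 3.291 (for α = 0.001, two-sided)
z_β = 0.915 (for power = 0.82)
d = 0.49

n = ((3.291 + 0.915) / 0.49)²
n = (8.584)²
n ≈ 73.69
Round up to the next whole number: n = 74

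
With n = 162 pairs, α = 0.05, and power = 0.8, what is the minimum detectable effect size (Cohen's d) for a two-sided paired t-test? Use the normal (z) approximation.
d ≈ 0.22

Minimum detectable effect (paired t-test, normal approximation):
d = (z_{α/2} + z_β) / √n
d = (1.960 + 0.842) / √162
d = 2.802 / 12.728
d ≈ 0.22

By Cohen's convention (0.2 small / 0.5 medium / 0.8 large): small effect.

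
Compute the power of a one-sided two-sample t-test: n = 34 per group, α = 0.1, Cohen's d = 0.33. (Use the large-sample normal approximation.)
Power ≈ 0.53

Power calculation (two-sample t-test, normal approximation):
z_β = d · √(n/2) - z_α
z_β = 0.33 · √(34/2) - 1.282
z_β = 0.33 · 4.123 - 1.282
z_β = 0.079

Power = Φ(z_β) = Φ(0.079) ≈ 0.532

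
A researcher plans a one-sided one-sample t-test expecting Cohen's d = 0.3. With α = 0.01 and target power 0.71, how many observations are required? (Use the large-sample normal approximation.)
n = 93

Sample size formula (one-sample t-test, normal approximation):
n = ((z_α + z_β) / d)²

z_α = 2.326 (for α = 0.01, one-sided)
z_β = 0.553 (for power = 0.71)
d = 0.3

n = ((2.326 + 0.553) / 0.3)²
n = (9.597)²
n ≈ 92.10
Round up to the next whole number: n = 93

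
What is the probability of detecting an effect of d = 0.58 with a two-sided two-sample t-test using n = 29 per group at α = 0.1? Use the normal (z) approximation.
Power ≈ 0.71

Power calculation (two-sample t-test, normal approximation):
z_β = d · √(n/2) - z_{α/2}
z_β = 0.58 · √(29/2) - 1.645
z_β = 0.58 · 3.808 - 1.645
z_β = 0.564

Power = Φ(z_β) = Φ(0.564) ≈ 0.714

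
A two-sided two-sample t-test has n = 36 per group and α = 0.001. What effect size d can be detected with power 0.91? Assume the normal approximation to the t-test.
d ≈ 1.09

Minimum detectable effect (two-sample t-test, normal approximation):
d = (z_{α/2} + z_β) / √(n/2)
d = (3.291 + 1.341) / √(36/2)
d = 4.631 / 4.243
d ≈ 1.09

By Cohen's convention (0.2 small / 0.5 medium / 0.8 large): large effect.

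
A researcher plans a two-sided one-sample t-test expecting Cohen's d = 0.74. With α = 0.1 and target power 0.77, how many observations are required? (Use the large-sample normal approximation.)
n = 11

Sample size formula (one-sample t-test, normal approximation):
n = ((z_{α/2} + z_β) / d)²

z_{α/2} = 1.645 (for α = 0.1, two-sided)
z_β = 0.739 (for power = 0.77)
d = 0.74

n = ((1.645 + 0.739) / 0.74)²
n = (3.222)²
n ≈ 10.38
Round up to the next whole number: n = 11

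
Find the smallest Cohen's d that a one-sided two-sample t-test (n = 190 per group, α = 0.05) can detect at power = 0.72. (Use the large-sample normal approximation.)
d ≈ 0.23

Minimum detectable effect (two-sample t-test, normal approximation):
d = (z_α + z_β) / √(n/2)
d = (1.645 + 0.583) / √(190/2)
d = 2.228 / 9.747
d ≈ 0.23

By Cohen's convention (0.2 small / 0.5 medium / 0.8 large): small effect.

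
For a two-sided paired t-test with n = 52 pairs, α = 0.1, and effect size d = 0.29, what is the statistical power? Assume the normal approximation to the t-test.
Power ≈ 0.67

Power calculation (paired t-test, normal approximation):
z_β = d · √n - z_{α/2}
z_β = 0.29 · √52 - 1.645
z_β = 0.29 · 7.211 - 1.645
z_β = 0.446

Power = Φ(z_β) = Φ(0.446) ≈ 0.672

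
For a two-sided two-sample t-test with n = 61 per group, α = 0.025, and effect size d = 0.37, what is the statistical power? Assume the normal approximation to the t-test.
Power ≈ 0.42

Power calculation (two-sample t-test, normal approximation):
z_β = d · √(n/2) - z_{α/2}
z_β = 0.37 · √(61/2) - 2.241
z_β = 0.37 · 5.523 - 2.241
z_β = -0.198

Power = Φ(z_β) = Φ(-0.198) ≈ 0.422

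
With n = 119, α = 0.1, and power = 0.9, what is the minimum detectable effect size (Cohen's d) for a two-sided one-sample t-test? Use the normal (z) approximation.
d ≈ 0.27

Minimum detectable effect (one-sample t-test, normal approximation):
d = (z_{α/2} + z_β) / √n
d = (1.645 + 1.282) / √119
d = 2.926 / 10.909
d ≈ 0.27

By Cohen's convention (0.2 small / 0.5 medium / 0.8 large): small effect.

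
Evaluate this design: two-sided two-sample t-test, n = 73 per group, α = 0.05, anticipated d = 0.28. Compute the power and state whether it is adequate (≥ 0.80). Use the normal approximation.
Power ≈ 0.39; the study is underpowered (power < 0.80)

Power calculation (two-sample t-test, normal approximation):
z_β = d · √(n/2) - z_{α/2}
z_β = 0.28 · √(73/2) - 1.960
z_β = 0.28 · 6.042 - 1.960
z_β = -0.268

Power = Φ(z_β) = Φ(-0.268) ≈ 0.394

Effect size d = 0.28 is small by Cohen's convention (0.2/0.5/0.8).

Threshold: power ≥ 0.80 is conventionally adequate.
Power ≈ 0.39 → the study is underpowered (power < 0.80).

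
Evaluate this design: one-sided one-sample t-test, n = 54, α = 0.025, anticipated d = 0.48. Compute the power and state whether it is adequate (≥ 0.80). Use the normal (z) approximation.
Power ≈ 0.94; the study is adequately powered (power ≥ 0.80)

Power calculation (one-sample t-test, normal approximation):
z_β = d · √n - z_α
z_β = 0.48 · √54 - 1.960
z_β = 0.48 · 7.348 - 1.960
z_β = 1.567

Power = Φ(z_β) = Φ(1.567) ≈ 0.941

Effect size d = 0.48 is small by Cohen's convention (0.2/0.5/0.8).

Threshold: power ≥ 0.80 is conventionally adequate.
Power ≈ 0.94 → the study is adequately powered (power ≥ 0.80).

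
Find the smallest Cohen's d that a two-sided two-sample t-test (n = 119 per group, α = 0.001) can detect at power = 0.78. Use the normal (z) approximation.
d ≈ 0.53

Minimum detectable effect (two-sample t-test, normal approximation):
d = (z_{α/2} + z_β) / √(n/2)
d = (3.291 + 0.772) / √(119/2)
d = 4.063 / 7.714
d ≈ 0.53

By Cohen's convention (0.2 small / 0.5 medium / 0.8 large): medium effect.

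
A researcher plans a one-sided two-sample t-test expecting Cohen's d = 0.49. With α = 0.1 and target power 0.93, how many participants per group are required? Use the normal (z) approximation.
n = 64 per group

Sample size formula (two-sample t-test, normal approximation):
n = 2 · ((z_α + z_β) / d)²

z_α = 1.282 (for α = 0.1, one-sided)
z_β = 1.476 (for power = 0.93)
d = 0.49

n = 2 · ((1.282 + 1.476) / 0.49)²
n = 2 · (5.629)²
n ≈ 63.37
Round up to the next whole number: n = 64 per group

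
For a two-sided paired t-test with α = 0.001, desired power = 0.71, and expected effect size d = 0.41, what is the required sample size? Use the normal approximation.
n = 88 pairs

Sample size formula (paired t-test, normal approximation):
n = ((z_{α/2} + z_β) / d)²

z_{α/2} = 3.291 (for α = 0.001, two-sided)
z_β = 0.553 (for power = 0.71)
d = 0.41

n = ((3.291 + 0.553) / 0.41)²
n = (9.376)²
n ≈ 87.91
Round up to the next whole number: n = 88 pairs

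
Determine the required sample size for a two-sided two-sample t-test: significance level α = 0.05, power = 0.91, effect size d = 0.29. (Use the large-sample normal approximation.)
n = 260 per group

Sample size formula (two-sample t-test, normal approximation):
n = 2 · ((z_{α/2} + z_β) / d)²

z_{α/2} = 1.960 (for α = 0.05, two-sided)
z_β = 1.341 (for power = 0.91)
d = 0.29

n = 2 · ((1.960 + 1.341) / 0.29)²
n = 2 · (11.383)²
n ≈ 259.15
Round up to the next whole number: n = 260 per group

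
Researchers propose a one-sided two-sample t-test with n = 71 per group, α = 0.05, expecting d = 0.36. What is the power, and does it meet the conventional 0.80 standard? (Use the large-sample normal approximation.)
Power ≈ 0.69; the study is underpowered (power < 0.80)

Power calculation (two-sample t-test, normal approximation):
z_β = d · √(n/2) - z_α
z_β = 0.36 · √(71/2) - 1.645
z_β = 0.36 · 5.958 - 1.645
z_β = 0.500

Power = Φ(z_β) = Φ(0.500) ≈ 0.691

Effect size d = 0.36 is small by Cohen's convention (0.2/0.5/0.8).

Threshold: power ≥ 0.80 is conventionally adequate.
Power ≈ 0.69 → the study is underpowered (power < 0.80).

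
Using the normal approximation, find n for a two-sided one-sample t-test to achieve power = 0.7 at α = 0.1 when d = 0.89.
n = 6

Sample size formula (one-sample t-test, normal approximation):
n = ((z_{α/2} + z_β) / d)²

z_{α/2} = 1.645 (for α = 0.1, two-sided)
z_β = 0.524 (for power = 0.7)
d = 0.89

n = ((1.645 + 0.524) / 0.89)²
n = (2.437)²
n ≈ 5.94
Round up to the next whole number: n = 6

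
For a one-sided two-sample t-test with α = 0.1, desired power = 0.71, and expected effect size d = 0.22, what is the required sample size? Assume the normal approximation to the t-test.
n = 140 per group

Sample size formula (two-sample t-test, normal approximation):
n = 2 · ((z_α + z_β) / d)²

z_α = 1.282 (for α = 0.1, one-sided)
z_β = 0.553 (for power = 0.71)
d = 0.22

n = 2 · ((1.282 + 0.553) / 0.22)²
n = 2 · (8.341)²
n ≈ 139.14
Round up to the next whole number: n = 140 per group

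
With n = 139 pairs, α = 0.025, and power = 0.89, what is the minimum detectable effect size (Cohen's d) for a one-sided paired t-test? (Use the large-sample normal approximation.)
d ≈ 0.27

Minimum detectable effect (paired t-test, normal approximation):
d = (z_α + z_β) / √n
d = (1.960 + 1.227) / √139
d = 3.186 / 11.790
d ≈ 0.27

By Cohen's convention (0.2 small / 0.5 medium / 0.8 large): small effect.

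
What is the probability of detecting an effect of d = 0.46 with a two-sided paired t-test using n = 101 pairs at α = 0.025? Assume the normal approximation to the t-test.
Power ≈ 0.99

Power calculation (paired t-test, normal approximation):
z_β = d · √n - z_{α/2}
z_β = 0.46 · √101 - 2.241
z_β = 0.46 · 10.050 - 2.241
z_β = 2.382

Power = Φ(z_β) = Φ(2.382) ≈ 0.991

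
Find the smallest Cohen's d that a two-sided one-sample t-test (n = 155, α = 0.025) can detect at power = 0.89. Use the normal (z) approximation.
d ≈ 0.28

Minimum detectable effect (one-sample t-test, normal approximation):
d = (z_{α/2} + z_β) / √n
d = (2.241 + 1.227) / √155
d = 3.468 / 12.450
d ≈ 0.28

By Cohen's convention (0.2 small / 0.5 medium / 0.8 large): small effect.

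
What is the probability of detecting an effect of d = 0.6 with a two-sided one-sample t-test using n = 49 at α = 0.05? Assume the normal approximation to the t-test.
Power ≈ 0.99

Power calculation (one-sample t-test, normal approximation):
z_β = d · √n - z_{α/2}
z_β = 0.6 · √49 - 1.960
z_β = 0.6 · 7.000 - 1.960
z_β = 2.240

Power = Φ(z_β) = Φ(2.240) ≈ 0.987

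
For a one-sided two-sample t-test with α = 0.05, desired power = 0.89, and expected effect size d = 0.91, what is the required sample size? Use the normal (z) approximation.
n = 20 per group

Sample size formula (two-sample t-test, normal approximation):
n = 2 · ((z_α + z_β) / d)²

z_α = 1.645 (for α = 0.05, one-sided)
z_β = 1.227 (for power = 0.89)
d = 0.91

n = 2 · ((1.645 + 1.227) / 0.91)²
n = 2 · (3.156)²
n ≈ 19.92
Round up to the next whole number: n = 20 per group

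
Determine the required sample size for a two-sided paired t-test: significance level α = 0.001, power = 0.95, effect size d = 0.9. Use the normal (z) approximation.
n = 31 pairs

Sample size formula (paired t-test, normal approximation):
n = ((z_{α/2} + z_β) / d)²

z_{α/2} = 3.291 (for α = 0.001, two-sided)
z_β = 1.645 (for power = 0.95)
d = 0.9

n = ((3.291 + 1.645) / 0.9)²
n = (5.484)²
n ≈ 30.07
Round up to the next whole number: n = 31 pairs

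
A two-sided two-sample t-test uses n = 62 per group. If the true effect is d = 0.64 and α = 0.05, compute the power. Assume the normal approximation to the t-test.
Power ≈ 0.95

Power calculation (two-sample t-test, normal approximation):
z_β = d · √(n/2) - z_{α/2}
z_β = 0.64 · √(62/2) - 1.960
z_β = 0.64 · 5.568 - 1.960
z_β = 1.603

Power = Φ(z_β) = Φ(1.603) ≈ 0.946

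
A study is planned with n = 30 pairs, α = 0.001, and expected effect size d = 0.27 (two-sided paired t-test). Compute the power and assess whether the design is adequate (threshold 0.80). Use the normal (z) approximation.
Power ≈ 0.04; the study is underpowered (power < 0.80)

Power calculation (paired t-test, normal approximation):
z_β = d · √n - z_{α/2}
z_β = 0.27 · √30 - 3.291
z_β = 0.27 · 5.477 - 3.291
z_β = -1.812

Power = Φ(z_β) = Φ(-1.812) ≈ 0.035

Effect size d = 0.27 is small by Cohen's convention (0.2/0.5/0.8).

Threshold: power ≥ 0.80 is conventionally adequate.
Power ≈ 0.04 → the study is underpowered (power < 0.80).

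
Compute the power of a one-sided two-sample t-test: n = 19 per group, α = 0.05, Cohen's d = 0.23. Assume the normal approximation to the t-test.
Power ≈ 0.17

Power calculation (two-sample t-test, normal approximation):
z_β = d · √(n/2) - z_α
z_β = 0.23 · √(19/2) - 1.645
z_β = 0.23 · 3.082 - 1.645
z_β = -0.936

Power = Φ(z_β) = Φ(-0.936) ≈ 0.175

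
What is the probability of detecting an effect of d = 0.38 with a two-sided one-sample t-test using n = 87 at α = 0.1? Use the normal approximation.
Power ≈ 0.97

Power calculation (one-sample t-test, normal approximation):
z_β = d · √n - z_{α/2}
z_β = 0.38 · √87 - 1.645
z_β = 0.38 · 9.327 - 1.645
z_β = 1.900

Power = Φ(z_β) = Φ(1.900) ≈ 0.971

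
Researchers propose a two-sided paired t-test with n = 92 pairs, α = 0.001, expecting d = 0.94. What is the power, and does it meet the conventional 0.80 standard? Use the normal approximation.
Power ≈ 1.00; the study is adequately powered (power ≥ 0.80)

Power calculation (paired t-test, normal approximation):
z_β = d · √n - z_{α/2}
z_β = 0.94 · √92 - 3.291
z_β = 0.94 · 9.592 - 3.291
z_β = 5.726

Power = Φ(z_β) = Φ(5.726) ≈ 1.000

Effect size d = 0.94 is large by Cohen's convention (0.2/0.5/0.8).

Threshold: power ≥ 0.80 is conventionally adequate.
Power ≈ 1.00 → the study is adequately powered (power ≥ 0.80).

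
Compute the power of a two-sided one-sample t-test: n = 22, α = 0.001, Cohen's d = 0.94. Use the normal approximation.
Power ≈ 0.87

Power calculation (one-sample t-test, normal approximation):
z_β = d · √n - z_{α/2}
z_β = 0.94 · √22 - 3.291
z_β = 0.94 · 4.690 - 3.291
z_β = 1.118

Power = Φ(z_β) = Φ(1.118) ≈ 0.868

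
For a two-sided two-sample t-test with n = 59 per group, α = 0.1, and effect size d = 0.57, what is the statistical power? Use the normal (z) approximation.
Power ≈ 0.93

Power calculation (two-sample t-test, normal approximation):
z_β = d · √(n/2) - z_{α/2}
z_β = 0.57 · √(59/2) - 1.645
z_β = 0.57 · 5.431 - 1.645
z_β = 1.451

Power = Φ(z_β) = Φ(1.451) ≈ 0.927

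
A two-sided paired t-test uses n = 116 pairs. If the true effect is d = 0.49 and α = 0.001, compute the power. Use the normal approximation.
Power ≈ 0.98

Power calculation (paired t-test, normal approximation):
z_β = d · √n - z_{α/2}
z_β = 0.49 · √116 - 3.291
z_β = 0.49 · 10.770 - 3.291
z_β = 1.987

Power = Φ(z_β) = Φ(1.987) ≈ 0.977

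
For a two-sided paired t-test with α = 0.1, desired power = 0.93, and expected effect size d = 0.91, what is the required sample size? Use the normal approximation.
n = 12 pairs

Sample size formula (paired t-test, normal approximation):
n = ((z_{α/2} + z_β) / d)²

z_{α/2} = 1.645 (for α = 0.1, two-sided)
z_β = 1.476 (for power = 0.93)
d = 0.91

n = ((1.645 + 1.476) / 0.91)²
n = (3.430)²
n ≈ 11.76
Round up to the next whole number: n = 12 pairs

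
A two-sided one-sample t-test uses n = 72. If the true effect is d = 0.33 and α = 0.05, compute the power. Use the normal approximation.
Power ≈ 0.80

Power calculation (one-sample t-test, normal approximation):
z_β = d · √n - z_{α/2}
z_β = 0.33 · √72 - 1.960
z_β = 0.33 · 8.485 - 1.960
z_β = 0.840

Power = Φ(z_β) = Φ(0.840) ≈ 0.800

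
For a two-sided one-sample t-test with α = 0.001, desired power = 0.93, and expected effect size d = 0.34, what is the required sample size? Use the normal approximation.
n = 197

Sample size formula (one-sample t-test, normal approximation):
n = ((z_{α/2} + z_β) / d)²

z_{α/2} = 3.291 (for α = 0.001, two-sided)
z_β = 1.476 (for power = 0.93)
d = 0.34

n = ((3.291 + 1.476) / 0.34)²
n = (14.021)²
n ≈ 196.59
Round up to the next whole number: n = 197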